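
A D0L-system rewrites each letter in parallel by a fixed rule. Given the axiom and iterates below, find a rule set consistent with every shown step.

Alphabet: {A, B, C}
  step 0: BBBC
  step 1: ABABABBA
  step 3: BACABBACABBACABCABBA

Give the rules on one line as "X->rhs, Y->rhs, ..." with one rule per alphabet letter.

A->C, B->AB, C->BA

  step 0 ⇒ step 1: BBBC ⇒ AB·AB·AB·BA
    B ↦ AB
    C ↦ BA
    A ↦ C  (constrained at step 1)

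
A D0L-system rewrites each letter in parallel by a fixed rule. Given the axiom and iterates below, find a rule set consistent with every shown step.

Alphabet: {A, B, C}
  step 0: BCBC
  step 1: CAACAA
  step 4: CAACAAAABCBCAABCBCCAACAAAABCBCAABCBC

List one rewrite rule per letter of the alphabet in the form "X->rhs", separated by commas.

A->BC, B->C, C->AA

  step 0 ⇒ step 1: BCBC ⇒ C·AA·C·AA
    B ↦ C
    C ↦ AA
    A ↦ BC  (constrained at step 1)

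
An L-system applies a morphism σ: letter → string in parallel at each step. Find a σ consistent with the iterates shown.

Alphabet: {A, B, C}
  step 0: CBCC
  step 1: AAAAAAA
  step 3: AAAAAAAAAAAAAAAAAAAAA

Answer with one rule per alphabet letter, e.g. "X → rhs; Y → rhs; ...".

  step 0 ⇒ step 1: CBCC ⇒ AA·A·AA·AA
    B ↦ A
    C ↦ AA
    A ↦ CB  (constrained at step 1)

A->CB, B->A, C->AA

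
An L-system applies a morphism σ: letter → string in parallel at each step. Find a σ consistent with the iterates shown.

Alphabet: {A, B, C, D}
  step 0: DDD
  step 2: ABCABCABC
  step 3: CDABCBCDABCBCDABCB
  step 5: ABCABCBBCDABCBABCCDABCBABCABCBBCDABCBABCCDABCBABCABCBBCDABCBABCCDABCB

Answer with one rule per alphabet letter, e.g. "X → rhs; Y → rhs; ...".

  step 2 ⇒ step 3: ABCABCABC ⇒ CD·ABC·B·CD·ABC·B·CD·ABC·B
    A ↦ CD
    B ↦ ABC
    C ↦ B
    D ↦ B  (constrained at step 0)

A->CD, B->ABC, C->B, D->B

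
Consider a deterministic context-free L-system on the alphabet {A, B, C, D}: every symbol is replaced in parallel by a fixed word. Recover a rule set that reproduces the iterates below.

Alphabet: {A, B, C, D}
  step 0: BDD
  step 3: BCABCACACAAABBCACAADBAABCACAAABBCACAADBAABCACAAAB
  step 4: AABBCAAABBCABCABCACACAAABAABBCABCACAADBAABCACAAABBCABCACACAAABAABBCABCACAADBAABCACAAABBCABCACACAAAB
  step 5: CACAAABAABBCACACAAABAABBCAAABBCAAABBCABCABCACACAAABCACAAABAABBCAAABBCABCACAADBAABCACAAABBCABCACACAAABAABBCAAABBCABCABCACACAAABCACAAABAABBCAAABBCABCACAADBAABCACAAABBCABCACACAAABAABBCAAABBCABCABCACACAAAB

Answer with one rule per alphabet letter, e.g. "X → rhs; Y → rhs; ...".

  step 4 ⇒ step 5: AABBCAAABBCABCABCACACAAABAABBCABCACAADBAABCACAAABBCABCACACAAABAABBCABCACAADBAABCACAAABBCABCACACAAAB ⇒ CA·CA·AAB·AAB·B·CA·CA·CA·AAB·AAB·B·CA·AAB·B·CA·AAB·B·CA·B·CA·B·CA·CA·CA·AAB·CA·CA·AAB·AAB·B·CA·AAB·B·CA·B·CA·CA·ADB·AAB·CA·CA·AAB·B·CA·B·CA·CA·CA·AAB·AAB·B·CA·AAB·B·CA·B·CA·B·CA·CA·CA·AAB·CA·CA·AAB·AAB·B·CA·AAB·B·CA·B·CA·CA·ADB·AAB·CA·CA·AAB·B·CA·B·CA·CA·CA·AAB·AAB·B·CA·AAB·B·CA·B·CA·B·CA·CA·CA·AAB
    A ↦ CA
    B ↦ AAB
    C ↦ B
    D ↦ ADB

A->CA, B->AAB, C->B, D->ADB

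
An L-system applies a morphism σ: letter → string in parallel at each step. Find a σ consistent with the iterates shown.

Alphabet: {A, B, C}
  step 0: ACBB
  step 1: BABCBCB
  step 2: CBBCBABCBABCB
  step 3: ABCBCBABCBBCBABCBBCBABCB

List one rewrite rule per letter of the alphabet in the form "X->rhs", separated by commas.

  step 2 ⇒ step 3: CBBCBABCBABCB ⇒ AB·CB·CB·AB·CB·B·CB·AB·CB·B·CB·AB·CB
    A ↦ B
    B ↦ CB
    C ↦ AB

A->B, B->CB, C->AB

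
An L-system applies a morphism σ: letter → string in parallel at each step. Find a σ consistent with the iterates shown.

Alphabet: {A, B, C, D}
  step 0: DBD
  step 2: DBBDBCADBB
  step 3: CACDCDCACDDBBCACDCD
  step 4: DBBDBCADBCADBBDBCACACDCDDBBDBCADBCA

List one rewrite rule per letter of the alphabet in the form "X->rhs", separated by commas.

  step 3 ⇒ step 4: CACDCDCACDDBBCACDCD ⇒ DB·B·DB·CA·DB·CA·DB·B·DB·CA·CA·CD·CD·DB·B·DB·CA·DB·CA
    A ↦ B
    B ↦ CD
    C ↦ DB
    D ↦ CA

A->B, B->CD, C->DB, D->CA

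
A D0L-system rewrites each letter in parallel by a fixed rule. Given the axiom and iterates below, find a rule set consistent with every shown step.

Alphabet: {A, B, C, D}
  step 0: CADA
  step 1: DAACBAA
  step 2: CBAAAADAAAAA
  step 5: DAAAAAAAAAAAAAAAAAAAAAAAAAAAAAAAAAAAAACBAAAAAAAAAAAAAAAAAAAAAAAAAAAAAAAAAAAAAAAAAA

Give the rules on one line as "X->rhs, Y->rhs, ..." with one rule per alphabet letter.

  step 1 ⇒ step 2: DAACBAA ⇒ CB·AA·AA·D·A·AA·AA
    A ↦ AA
    B ↦ A
    C ↦ D
    D ↦ CB

A->AA, B->A, C->D, D->CB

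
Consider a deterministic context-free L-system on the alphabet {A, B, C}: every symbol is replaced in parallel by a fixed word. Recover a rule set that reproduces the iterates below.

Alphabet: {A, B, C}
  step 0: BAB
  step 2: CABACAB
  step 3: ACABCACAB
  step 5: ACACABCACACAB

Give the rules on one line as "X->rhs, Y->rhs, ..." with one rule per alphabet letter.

  step 2 ⇒ step 3: CABACAB ⇒ A·C·AB·C·A·C·AB
    A ↦ C
    B ↦ AB
    C ↦ A

A->C, B->AB, C->A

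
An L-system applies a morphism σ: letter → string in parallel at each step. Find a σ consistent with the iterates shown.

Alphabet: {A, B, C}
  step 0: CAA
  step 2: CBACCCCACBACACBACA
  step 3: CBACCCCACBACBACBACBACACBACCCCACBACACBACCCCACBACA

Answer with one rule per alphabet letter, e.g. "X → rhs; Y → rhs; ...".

  step 2 ⇒ step 3: CBACCCCACBACACBACA ⇒ CBA·CCC·CA·CBA·CBA·CBA·CBA·CA·CBA·CCC·CA·CBA·CA·CBA·CCC·CA·CBA·CA
    A ↦ CA
    B ↦ CCC
    C ↦ CBA

A->CA, B->CCC, C->CBA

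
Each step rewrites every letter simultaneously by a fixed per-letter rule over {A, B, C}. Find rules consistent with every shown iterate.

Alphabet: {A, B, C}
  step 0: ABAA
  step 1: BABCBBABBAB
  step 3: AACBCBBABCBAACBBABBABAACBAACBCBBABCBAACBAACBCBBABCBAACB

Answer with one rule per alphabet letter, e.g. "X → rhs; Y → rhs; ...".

  step 0 ⇒ step 1: ABAA ⇒ BAB·CB·BAB·BAB
    A ↦ BAB
    B ↦ CB
    C ↦ AA  (constrained at step 1)

A->BAB, B->CB, C->AA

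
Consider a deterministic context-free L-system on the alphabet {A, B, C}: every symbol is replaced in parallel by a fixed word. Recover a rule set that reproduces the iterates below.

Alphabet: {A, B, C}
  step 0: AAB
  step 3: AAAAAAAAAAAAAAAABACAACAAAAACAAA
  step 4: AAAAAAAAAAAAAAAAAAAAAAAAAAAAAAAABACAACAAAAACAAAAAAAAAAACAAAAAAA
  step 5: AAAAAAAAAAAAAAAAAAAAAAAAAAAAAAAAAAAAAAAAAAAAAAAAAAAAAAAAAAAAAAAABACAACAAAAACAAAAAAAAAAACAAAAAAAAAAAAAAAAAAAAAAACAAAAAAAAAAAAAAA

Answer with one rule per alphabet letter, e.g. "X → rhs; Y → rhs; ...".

A->AA, B->BAC, C->CA

  step 4 ⇒ step 5: AAAAAAAAAAAAAAAAAAAAAAAAAAAAAAAABACAACAAAAACAAAAAAAAAAACAAAAAAA ⇒ AA·AA·AA·AA·AA·AA·AA·AA·AA·AA·AA·AA·AA·AA·AA·AA·AA·AA·AA·AA·AA·AA·AA·AA·AA·AA·AA·AA·AA·AA·AA·AA·BAC·AA·CA·AA·AA·CA·AA·AA·AA·AA·AA·CA·AA·AA·AA·AA·AA·AA·AA·AA·AA·AA·AA·CA·AA·AA·AA·AA·AA·AA·AA
    A ↦ AA
    B ↦ BAC
    C ↦ CA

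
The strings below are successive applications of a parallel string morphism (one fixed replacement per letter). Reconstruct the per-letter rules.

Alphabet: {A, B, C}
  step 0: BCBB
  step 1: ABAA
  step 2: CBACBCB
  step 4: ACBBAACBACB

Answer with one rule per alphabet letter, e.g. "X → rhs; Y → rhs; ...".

  step 1 ⇒ step 2: ABAA ⇒ CB·A·CB·CB
    A ↦ CB
    B ↦ A
  step 0 ⇒ step 1: BCBB ⇒ A·B·A·A
    C ↦ B

A->CB, B->A, C->B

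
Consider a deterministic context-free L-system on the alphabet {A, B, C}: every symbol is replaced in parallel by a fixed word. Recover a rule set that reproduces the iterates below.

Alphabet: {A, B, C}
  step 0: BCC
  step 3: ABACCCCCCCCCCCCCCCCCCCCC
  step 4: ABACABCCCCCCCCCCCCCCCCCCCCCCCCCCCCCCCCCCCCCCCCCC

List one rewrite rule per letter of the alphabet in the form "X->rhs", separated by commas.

  step 3 ⇒ step 4: ABACCCCCCCCCCCCCCCCCCCCC ⇒ AB·AC·AB·CC·CC·CC·CC·CC·CC·CC·CC·CC·CC·CC·CC·CC·CC·CC·CC·CC·CC·CC·CC·CC
    A ↦ AB
    B ↦ AC
    C ↦ CC

A->AB, B->AC, C->CC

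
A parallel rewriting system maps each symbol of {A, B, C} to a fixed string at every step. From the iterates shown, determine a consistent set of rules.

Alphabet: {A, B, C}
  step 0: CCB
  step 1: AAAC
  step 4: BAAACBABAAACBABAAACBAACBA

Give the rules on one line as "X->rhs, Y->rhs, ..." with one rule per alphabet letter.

A->BA, B->AC, C->A

  step 0 ⇒ step 1: CCB ⇒ A·A·AC
    B ↦ AC
    C ↦ A
    A ↦ BA  (constrained at step 1)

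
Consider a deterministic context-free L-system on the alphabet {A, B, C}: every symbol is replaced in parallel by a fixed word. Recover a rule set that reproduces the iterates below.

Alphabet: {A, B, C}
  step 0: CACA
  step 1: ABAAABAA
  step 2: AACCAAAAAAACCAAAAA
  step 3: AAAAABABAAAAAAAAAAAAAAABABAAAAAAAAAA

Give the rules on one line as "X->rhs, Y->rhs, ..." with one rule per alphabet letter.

A->AA, B->CCA, C->AB

  step 2 ⇒ step 3: AACCAAAAAAACCAAAAA ⇒ AA·AA·AB·AB·AA·AA·AA·AA·AA·AA·AA·AB·AB·AA·AA·AA·AA·AA
    A ↦ AA
    C ↦ AB
  step 1 ⇒ step 2: ABAAABAA ⇒ AA·CCA·AA·AA·AA·CCA·AA·AA
    B ↦ CCA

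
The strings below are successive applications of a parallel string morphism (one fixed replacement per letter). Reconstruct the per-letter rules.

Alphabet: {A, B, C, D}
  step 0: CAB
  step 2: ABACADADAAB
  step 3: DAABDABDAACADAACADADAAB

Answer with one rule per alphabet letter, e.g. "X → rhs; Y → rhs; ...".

  step 2 ⇒ step 3: ABACADADAAB ⇒ DA·AB·DA·B·DA·ACA·DA·ACA·DA·DA·AB
    A ↦ DA
    B ↦ AB
    C ↦ B
    D ↦ ACA

A->DA, B->AB, C->B, D->ACA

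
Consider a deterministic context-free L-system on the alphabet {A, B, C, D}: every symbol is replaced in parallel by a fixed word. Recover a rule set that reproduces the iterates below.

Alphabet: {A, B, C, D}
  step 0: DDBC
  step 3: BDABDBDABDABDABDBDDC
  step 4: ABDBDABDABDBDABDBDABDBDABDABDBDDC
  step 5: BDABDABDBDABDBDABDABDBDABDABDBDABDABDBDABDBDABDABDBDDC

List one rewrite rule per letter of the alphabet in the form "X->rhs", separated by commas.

  step 4 ⇒ step 5: ABDBDABDABDBDABDBDABDBDABDABDBDDC ⇒ BD·A·BD·A·BD·BD·A·BD·BD·A·BD·A·BD·BD·A·BD·A·BD·BD·A·BD·A·BD·BD·A·BD·BD·A·BD·A·BD·BD·DC
    A ↦ BD
    B ↦ A
    C ↦ DC
    D ↦ BD

A->BD, B->A, C->DC, D->BD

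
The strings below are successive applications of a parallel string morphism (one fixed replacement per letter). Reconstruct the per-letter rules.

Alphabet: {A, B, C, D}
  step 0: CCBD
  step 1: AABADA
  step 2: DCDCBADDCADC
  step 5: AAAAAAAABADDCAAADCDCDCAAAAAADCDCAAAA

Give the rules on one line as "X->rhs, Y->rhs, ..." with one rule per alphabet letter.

A->DC, B->BAD, C->A, D->A

  step 1 ⇒ step 2: AABADA ⇒ DC·DC·BAD·DC·A·DC
    A ↦ DC
    B ↦ BAD
    D ↦ A
  step 0 ⇒ step 1: CCBD ⇒ A·A·BAD·A
    C ↦ A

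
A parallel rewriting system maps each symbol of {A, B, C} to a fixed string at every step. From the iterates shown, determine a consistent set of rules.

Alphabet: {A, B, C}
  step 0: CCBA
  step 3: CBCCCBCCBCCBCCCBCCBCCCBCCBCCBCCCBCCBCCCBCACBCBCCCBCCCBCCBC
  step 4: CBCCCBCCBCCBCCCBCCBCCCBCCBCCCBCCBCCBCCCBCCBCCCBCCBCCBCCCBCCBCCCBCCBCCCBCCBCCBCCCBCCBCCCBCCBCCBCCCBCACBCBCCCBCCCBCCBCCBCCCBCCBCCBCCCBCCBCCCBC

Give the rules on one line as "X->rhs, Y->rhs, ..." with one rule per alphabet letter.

A->ACB, B->C, C->CBC

  step 3 ⇒ step 4: CBCCCBCCBCCBCCCBCCBCCCBCCBCCBCCCBCCBCCCBCACBCBCCCBCCCBCCBC ⇒ CBC·C·CBC·CBC·CBC·C·CBC·CBC·C·CBC·CBC·C·CBC·CBC·CBC·C·CBC·CBC·C·CBC·CBC·CBC·C·CBC·CBC·C·CBC·CBC·C·CBC·CBC·CBC·C·CBC·CBC·C·CBC·CBC·CBC·C·CBC·ACB·CBC·C·CBC·C·CBC·CBC·CBC·C·CBC·CBC·CBC·C·CBC·CBC·C·CBC
    A ↦ ACB
    B ↦ C
    C ↦ CBC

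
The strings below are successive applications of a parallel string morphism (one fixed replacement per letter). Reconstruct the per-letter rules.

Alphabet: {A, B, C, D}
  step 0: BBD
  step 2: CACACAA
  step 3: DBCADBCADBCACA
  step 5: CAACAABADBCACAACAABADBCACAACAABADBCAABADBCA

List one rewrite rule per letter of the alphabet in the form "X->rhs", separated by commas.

  step 2 ⇒ step 3: CACACAA ⇒ DB·CA·DB·CA·DB·CA·CA
    A ↦ CA
    C ↦ DB
    B ↦ A  (constrained at step 0)
    D ↦ AB  (constrained at step 0)

A->CA, B->A, C->DB, D->AB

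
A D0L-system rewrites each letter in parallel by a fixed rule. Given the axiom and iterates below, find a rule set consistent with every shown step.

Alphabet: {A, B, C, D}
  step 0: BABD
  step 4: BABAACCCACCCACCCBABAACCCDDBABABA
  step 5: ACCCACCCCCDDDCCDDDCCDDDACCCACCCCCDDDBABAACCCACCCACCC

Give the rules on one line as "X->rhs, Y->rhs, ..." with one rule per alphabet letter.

A->CC, B->AC, C->D, D->BA

  step 4 ⇒ step 5: BABAACCCACCCACCCBABAACCCDDBABABA ⇒ AC·CC·AC·CC·CC·D·D·D·CC·D·D·D·CC·D·D·D·AC·CC·AC·CC·CC·D·D·D·BA·BA·AC·CC·AC·CC·AC·CC
    A ↦ CC
    B ↦ AC
    C ↦ D
    D ↦ BA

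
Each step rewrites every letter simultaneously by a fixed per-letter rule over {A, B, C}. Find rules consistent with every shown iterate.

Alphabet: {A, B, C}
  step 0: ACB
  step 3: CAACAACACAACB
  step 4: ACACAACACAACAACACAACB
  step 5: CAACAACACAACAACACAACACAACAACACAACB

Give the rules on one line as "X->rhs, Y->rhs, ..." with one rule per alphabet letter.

  step 4 ⇒ step 5: ACACAACACAACAACACAACB ⇒ CA·A·CA·A·CA·CA·A·CA·A·CA·CA·A·CA·CA·A·CA·A·CA·CA·A·CB
    A ↦ CA
    B ↦ CB
    C ↦ A

A->CA, B->CB, C->A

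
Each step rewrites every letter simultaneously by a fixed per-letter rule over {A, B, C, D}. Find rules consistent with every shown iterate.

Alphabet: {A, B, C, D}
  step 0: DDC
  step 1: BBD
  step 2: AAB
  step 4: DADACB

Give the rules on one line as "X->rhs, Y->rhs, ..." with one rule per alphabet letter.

  step 1 ⇒ step 2: BBD ⇒ A·A·B
    B ↦ A
    D ↦ B
    A ↦ CB  (constrained at step 2)
  step 0 ⇒ step 1: DDC ⇒ B·B·D
    C ↦ D

A->CB, B->A, C->D, D->B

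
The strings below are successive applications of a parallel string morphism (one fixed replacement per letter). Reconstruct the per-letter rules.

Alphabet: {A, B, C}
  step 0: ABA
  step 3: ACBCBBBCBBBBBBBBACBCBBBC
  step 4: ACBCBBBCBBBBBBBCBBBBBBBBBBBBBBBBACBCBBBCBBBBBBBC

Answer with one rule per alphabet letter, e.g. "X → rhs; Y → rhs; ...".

A->AC, B->BB, C->BC

  step 3 ⇒ step 4: ACBCBBBCBBBBBBBBACBCBBBC ⇒ AC·BC·BB·BC·BB·BB·BB·BC·BB·BB·BB·BB·BB·BB·BB·BB·AC·BC·BB·BC·BB·BB·BB·BC
    A ↦ AC
    B ↦ BB
    C ↦ BC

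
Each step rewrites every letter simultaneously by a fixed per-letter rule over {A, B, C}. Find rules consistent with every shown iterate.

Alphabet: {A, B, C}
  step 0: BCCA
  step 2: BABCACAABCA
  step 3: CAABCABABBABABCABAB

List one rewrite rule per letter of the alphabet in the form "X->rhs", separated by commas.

A->AB, B->CA, C->B

  step 2 ⇒ step 3: BABCACAABCA ⇒ CA·AB·CA·B·AB·B·AB·AB·CA·B·AB
    A ↦ AB
    B ↦ CA
    C ↦ B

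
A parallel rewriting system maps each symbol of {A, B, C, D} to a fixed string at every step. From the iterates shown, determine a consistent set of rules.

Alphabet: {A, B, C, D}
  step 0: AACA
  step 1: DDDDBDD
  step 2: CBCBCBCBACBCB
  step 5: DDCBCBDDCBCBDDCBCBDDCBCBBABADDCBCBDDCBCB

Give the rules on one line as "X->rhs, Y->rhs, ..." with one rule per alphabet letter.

A->DD, B->A, C->B, D->CB

  step 1 ⇒ step 2: DDDDBDD ⇒ CB·CB·CB·CB·A·CB·CB
    B ↦ A
    D ↦ CB
  step 0 ⇒ step 1: AACA ⇒ DD·DD·B·DD
    A ↦ DD
  step 0 ⇒ step 1: AACA ⇒ DD·DD·B·DD
    C ↦ B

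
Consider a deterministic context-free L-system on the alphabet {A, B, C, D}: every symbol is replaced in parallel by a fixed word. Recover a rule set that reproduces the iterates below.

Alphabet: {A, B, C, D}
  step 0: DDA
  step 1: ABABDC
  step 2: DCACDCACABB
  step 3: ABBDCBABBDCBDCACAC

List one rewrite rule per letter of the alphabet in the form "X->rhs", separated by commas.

A->DC, B->AC, C->B, D->AB

  step 2 ⇒ step 3: DCACDCACABB ⇒ AB·B·DC·B·AB·B·DC·B·DC·AC·AC
    A ↦ DC
    B ↦ AC
    C ↦ B
    D ↦ AB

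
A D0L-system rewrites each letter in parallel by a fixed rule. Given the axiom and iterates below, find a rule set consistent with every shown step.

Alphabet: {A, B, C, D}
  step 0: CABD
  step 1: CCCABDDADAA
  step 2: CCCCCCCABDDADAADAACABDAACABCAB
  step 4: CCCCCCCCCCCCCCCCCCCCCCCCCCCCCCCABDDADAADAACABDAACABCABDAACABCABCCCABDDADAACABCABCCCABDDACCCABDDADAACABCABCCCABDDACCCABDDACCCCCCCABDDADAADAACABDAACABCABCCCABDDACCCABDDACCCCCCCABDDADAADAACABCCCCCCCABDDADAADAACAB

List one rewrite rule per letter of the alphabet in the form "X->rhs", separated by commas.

  step 1 ⇒ step 2: CCCABDDADAA ⇒ CC·CC·CC·CAB·DDA·DAA·DAA·CAB·DAA·CAB·CAB
    A ↦ CAB
    B ↦ DDA
    C ↦ CC
    D ↦ DAA

A->CAB, B->DDA, C->CC, D->DAA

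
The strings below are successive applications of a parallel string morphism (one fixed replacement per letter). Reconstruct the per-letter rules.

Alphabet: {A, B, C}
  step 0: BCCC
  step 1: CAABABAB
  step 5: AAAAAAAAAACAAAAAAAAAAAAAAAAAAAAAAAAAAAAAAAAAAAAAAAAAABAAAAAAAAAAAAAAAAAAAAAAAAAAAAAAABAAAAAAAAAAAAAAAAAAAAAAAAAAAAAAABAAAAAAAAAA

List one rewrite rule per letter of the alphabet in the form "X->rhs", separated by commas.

A->AA, B->CA, C->AB

  step 0 ⇒ step 1: BCCC ⇒ CA·AB·AB·AB
    B ↦ CA
    C ↦ AB
    A ↦ AA  (constrained at step 1)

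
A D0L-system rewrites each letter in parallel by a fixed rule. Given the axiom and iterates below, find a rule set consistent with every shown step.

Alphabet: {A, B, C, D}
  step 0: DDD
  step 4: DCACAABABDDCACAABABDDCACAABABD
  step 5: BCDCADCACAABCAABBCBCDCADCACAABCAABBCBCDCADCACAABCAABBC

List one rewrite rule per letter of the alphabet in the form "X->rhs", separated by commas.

  step 4 ⇒ step 5: DCACAABABDDCACAABABDDCACAABABD ⇒ BC·D·CA·D·CA·CA·AB·CA·AB·BC·BC·D·CA·D·CA·CA·AB·CA·AB·BC·BC·D·CA·D·CA·CA·AB·CA·AB·BC
    A ↦ CA
    B ↦ AB
    C ↦ D
    D ↦ BC

A->CA, B->AB, C->D, D->BC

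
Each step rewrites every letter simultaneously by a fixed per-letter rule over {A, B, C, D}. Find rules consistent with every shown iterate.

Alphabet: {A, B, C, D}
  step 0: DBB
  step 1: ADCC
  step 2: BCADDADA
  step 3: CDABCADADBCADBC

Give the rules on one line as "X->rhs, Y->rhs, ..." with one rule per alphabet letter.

A->BC, B->C, C->DA, D->AD

  step 2 ⇒ step 3: BCADDADA ⇒ C·DA·BC·AD·AD·BC·AD·BC
    A ↦ BC
    B ↦ C
    C ↦ DA
    D ↦ AD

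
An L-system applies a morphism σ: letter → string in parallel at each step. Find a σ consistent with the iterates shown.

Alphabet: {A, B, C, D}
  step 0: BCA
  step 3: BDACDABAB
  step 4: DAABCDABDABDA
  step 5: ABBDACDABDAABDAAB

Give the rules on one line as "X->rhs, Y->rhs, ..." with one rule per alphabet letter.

  step 4 ⇒ step 5: DAABCDABDABDA ⇒ A·B·B·DA·CD·A·B·DA·A·B·DA·A·B
    A ↦ B
    B ↦ DA
    C ↦ CD
    D ↦ A

A->B, B->DA, C->CD, D->A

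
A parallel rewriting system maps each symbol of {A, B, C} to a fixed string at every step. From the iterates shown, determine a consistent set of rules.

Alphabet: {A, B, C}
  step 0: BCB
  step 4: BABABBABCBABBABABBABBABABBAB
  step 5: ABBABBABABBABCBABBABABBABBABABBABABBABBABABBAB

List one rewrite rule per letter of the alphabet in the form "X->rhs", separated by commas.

A->B, B->AB, C->CB

  step 4 ⇒ step 5: BABABBABCBABBABABBABBABABBAB ⇒ AB·B·AB·B·AB·AB·B·AB·CB·AB·B·AB·AB·B·AB·B·AB·AB·B·AB·AB·B·AB·B·AB·AB·B·AB
    A ↦ B
    B ↦ AB
    C ↦ CB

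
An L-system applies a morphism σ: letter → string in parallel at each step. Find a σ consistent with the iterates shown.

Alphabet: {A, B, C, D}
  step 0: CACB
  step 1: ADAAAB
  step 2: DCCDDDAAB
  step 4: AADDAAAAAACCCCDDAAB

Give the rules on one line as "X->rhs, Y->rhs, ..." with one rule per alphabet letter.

A->D, B->AAB, C->A, D->CC

  step 1 ⇒ step 2: ADAAAB ⇒ D·CC·D·D·D·AAB
    A ↦ D
    B ↦ AAB
    D ↦ CC
  step 0 ⇒ step 1: CACB ⇒ A·D·A·AAB
    C ↦ A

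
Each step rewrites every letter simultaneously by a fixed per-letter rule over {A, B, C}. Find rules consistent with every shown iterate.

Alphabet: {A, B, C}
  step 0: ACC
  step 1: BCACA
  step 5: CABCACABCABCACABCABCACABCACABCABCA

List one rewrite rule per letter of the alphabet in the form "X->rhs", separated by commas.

A->B, B->CA, C->CA

  step 0 ⇒ step 1: ACC ⇒ B·CA·CA
    A ↦ B
    C ↦ CA
    B ↦ CA  (constrained at step 1)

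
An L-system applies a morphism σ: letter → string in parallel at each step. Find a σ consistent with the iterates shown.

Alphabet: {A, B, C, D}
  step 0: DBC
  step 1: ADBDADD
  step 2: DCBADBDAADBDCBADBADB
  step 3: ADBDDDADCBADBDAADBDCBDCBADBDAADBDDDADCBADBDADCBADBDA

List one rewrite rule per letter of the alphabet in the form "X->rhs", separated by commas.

  step 2 ⇒ step 3: DCBADBDAADBDCBADBADB ⇒ ADB·DD·DA·DCB·ADB·DA·ADB·DCB·DCB·ADB·DA·ADB·DD·DA·DCB·ADB·DA·DCB·ADB·DA
    A ↦ DCB
    B ↦ DA
    C ↦ DD
    D ↦ ADB

A->DCB, B->DA, C->DD, D->ADB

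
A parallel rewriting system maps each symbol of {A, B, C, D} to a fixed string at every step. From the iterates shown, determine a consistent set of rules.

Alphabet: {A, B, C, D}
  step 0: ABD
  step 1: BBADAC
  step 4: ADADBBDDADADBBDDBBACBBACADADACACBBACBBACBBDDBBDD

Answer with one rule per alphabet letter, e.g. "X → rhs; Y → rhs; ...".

A->BB, B->AD, C->DD, D->AC

  step 0 ⇒ step 1: ABD ⇒ BB·AD·AC
    A ↦ BB
    B ↦ AD
    D ↦ AC
    C ↦ DD  (constrained at step 1)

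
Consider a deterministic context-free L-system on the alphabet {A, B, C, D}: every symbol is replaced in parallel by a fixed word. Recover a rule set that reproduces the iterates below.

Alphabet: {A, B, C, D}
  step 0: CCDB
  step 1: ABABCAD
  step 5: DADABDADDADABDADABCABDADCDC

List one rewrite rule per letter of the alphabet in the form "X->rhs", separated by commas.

  step 0 ⇒ step 1: CCDB ⇒ AB·AB·C·AD
    B ↦ AD
    C ↦ AB
    D ↦ C
    A ↦ D  (constrained at step 1)

A->D, B->AD, C->AB, D->C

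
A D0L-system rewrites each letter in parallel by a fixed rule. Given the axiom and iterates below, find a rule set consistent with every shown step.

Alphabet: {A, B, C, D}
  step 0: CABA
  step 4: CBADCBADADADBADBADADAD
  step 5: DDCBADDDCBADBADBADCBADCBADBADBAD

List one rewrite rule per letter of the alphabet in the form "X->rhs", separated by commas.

A->B, B->C, C->DD, D->AD

  step 4 ⇒ step 5: CBADCBADADADBADBADADAD ⇒ DD·C·B·AD·DD·C·B·AD·B·AD·B·AD·C·B·AD·C·B·AD·B·AD·B·AD
    A ↦ B
    B ↦ C
    C ↦ DD
    D ↦ AD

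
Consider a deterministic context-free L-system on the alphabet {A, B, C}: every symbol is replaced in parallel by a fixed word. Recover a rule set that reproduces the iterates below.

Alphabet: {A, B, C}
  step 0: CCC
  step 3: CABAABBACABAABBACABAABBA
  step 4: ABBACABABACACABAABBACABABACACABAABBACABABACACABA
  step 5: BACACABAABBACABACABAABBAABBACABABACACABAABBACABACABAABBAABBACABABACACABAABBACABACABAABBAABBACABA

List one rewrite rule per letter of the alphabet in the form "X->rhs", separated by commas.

A->BA, B->CA, C->AB

  step 4 ⇒ step 5: ABBACABABACACABAABBACABABACACABAABBACABABACACABA ⇒ BA·CA·CA·BA·AB·BA·CA·BA·CA·BA·AB·BA·AB·BA·CA·BA·BA·CA·CA·BA·AB·BA·CA·BA·CA·BA·AB·BA·AB·BA·CA·BA·BA·CA·CA·BA·AB·BA·CA·BA·CA·BA·AB·BA·AB·BA·CA·BA
    A ↦ BA
    B ↦ CA
    C ↦ AB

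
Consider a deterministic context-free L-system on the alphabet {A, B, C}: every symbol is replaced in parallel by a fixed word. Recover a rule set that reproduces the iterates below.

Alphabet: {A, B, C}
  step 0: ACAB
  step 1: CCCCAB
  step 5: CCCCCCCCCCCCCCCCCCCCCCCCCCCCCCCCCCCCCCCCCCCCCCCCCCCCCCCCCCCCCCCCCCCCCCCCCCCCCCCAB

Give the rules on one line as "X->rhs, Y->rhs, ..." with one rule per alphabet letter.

  step 0 ⇒ step 1: ACAB ⇒ C·CC·C·AB
    A ↦ C
    B ↦ AB
    C ↦ CC

A->C, B->AB, C->CC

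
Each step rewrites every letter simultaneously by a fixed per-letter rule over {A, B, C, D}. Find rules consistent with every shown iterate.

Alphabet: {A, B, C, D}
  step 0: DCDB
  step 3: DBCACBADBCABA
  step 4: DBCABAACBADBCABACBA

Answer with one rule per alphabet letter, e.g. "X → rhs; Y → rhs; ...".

  step 3 ⇒ step 4: DBCACBADBCABA ⇒ DB·C·A·BA·A·C·BA·DB·C·A·BA·C·BA
    A ↦ BA
    B ↦ C
    C ↦ A
    D ↦ DB

A->BA, B->C, C->A, D->DB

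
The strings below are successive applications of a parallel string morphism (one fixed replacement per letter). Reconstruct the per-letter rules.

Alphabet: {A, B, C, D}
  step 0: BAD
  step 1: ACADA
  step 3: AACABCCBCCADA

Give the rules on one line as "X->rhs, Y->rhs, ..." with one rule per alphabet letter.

A->D, B->ACA, C->BCC, D->A

  step 0 ⇒ step 1: BAD ⇒ ACA·D·A
    A ↦ D
    B ↦ ACA
    D ↦ A
    C ↦ BCC  (constrained at step 1)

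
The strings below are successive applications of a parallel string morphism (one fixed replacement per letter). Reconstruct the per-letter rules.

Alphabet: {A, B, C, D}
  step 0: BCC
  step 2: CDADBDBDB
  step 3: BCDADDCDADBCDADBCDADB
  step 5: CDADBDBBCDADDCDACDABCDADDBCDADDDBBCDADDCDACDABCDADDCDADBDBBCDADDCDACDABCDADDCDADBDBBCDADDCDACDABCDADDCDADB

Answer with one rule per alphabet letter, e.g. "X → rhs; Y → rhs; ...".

A->DD, B->DB, C->B, D->CDA

  step 2 ⇒ step 3: CDADBDBDB ⇒ B·CDA·DD·CDA·DB·CDA·DB·CDA·DB
    A ↦ DD
    B ↦ DB
    C ↦ B
    D ↦ CDA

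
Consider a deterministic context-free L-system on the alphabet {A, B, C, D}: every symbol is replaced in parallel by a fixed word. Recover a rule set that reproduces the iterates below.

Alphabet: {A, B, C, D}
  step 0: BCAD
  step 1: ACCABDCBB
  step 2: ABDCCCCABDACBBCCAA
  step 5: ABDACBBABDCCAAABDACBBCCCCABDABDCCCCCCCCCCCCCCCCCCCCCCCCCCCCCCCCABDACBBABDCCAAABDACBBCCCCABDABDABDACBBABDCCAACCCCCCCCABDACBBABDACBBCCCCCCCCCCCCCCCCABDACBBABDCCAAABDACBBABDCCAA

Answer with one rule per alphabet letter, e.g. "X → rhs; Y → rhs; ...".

A->ABD, B->A, C->CC, D->CBB

  step 1 ⇒ step 2: ACCABDCBB ⇒ ABD·CC·CC·ABD·A·CBB·CC·A·A
    A ↦ ABD
    B ↦ A
    C ↦ CC
    D ↦ CBB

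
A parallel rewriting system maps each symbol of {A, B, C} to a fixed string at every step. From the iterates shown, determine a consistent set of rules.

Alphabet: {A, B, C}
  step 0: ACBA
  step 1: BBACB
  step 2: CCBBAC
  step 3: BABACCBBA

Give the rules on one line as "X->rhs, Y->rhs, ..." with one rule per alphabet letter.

  step 2 ⇒ step 3: CCBBAC ⇒ BA·BA·C·C·B·BA
    A ↦ B
    B ↦ C
    C ↦ BA

A->B, B->C, C->BA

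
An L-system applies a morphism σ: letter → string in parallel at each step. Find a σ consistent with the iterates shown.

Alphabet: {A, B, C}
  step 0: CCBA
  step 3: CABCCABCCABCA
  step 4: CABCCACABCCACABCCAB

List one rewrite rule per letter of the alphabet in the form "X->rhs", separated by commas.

A->B, B->C, C->CA

  step 3 ⇒ step 4: CABCCABCCABCA ⇒ CA·B·C·CA·CA·B·C·CA·CA·B·C·CA·B
    A ↦ B
    B ↦ C
    C ↦ CA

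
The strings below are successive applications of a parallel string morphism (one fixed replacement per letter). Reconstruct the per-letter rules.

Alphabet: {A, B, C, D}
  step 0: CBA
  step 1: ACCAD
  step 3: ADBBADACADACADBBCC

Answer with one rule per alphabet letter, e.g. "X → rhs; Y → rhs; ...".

A->AD, B->C, C->AC, D->BB

  step 0 ⇒ step 1: CBA ⇒ AC·C·AD
    A ↦ AD
    B ↦ C
    C ↦ AC
    D ↦ BB  (constrained at step 1)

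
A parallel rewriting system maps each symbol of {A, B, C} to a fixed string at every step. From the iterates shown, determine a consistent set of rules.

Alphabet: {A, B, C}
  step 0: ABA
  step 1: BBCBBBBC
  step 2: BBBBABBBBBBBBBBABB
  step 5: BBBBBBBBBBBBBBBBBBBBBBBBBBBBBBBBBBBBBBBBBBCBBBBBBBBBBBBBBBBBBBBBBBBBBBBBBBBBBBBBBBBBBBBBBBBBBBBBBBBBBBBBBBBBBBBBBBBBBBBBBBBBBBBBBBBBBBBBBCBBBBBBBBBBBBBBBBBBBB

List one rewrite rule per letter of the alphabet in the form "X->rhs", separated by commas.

A->BBC, B->BB, C->ABB

  step 1 ⇒ step 2: BBCBBBBC ⇒ BB·BB·ABB·BB·BB·BB·BB·ABB
    B ↦ BB
    C ↦ ABB
  step 0 ⇒ step 1: ABA ⇒ BBC·BB·BBC
    A ↦ BBC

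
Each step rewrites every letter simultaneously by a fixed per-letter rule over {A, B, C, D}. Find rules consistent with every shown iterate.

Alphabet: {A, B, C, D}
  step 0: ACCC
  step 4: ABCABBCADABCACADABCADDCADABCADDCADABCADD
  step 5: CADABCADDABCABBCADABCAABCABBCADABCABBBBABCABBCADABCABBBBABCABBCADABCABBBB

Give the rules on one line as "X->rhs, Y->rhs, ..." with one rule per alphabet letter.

A->CA, B->D, C->AB, D->BB

  step 4 ⇒ step 5: ABCABBCADABCACADABCADDCADABCADDCADABCADD ⇒ CA·D·AB·CA·D·D·AB·CA·BB·CA·D·AB·CA·AB·CA·BB·CA·D·AB·CA·BB·BB·AB·CA·BB·CA·D·AB·CA·BB·BB·AB·CA·BB·CA·D·AB·CA·BB·BB
    A ↦ CA
    B ↦ D
    C ↦ AB
    D ↦ BB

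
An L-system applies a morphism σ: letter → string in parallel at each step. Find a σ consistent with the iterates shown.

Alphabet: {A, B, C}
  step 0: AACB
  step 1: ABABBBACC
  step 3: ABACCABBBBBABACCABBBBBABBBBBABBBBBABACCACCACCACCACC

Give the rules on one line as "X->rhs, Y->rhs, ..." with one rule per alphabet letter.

A->AB, B->ACC, C->BB

  step 0 ⇒ step 1: AACB ⇒ AB·AB·BB·ACC
    A ↦ AB
    B ↦ ACC
    C ↦ BB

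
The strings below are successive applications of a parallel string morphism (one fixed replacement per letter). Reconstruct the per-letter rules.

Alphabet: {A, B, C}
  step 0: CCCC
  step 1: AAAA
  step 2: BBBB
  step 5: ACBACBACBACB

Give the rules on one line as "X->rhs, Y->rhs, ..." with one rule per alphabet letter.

A->B, B->AC, C->A

  step 1 ⇒ step 2: AAAA ⇒ B·B·B·B
    A ↦ B
    B ↦ AC  (constrained at step 2)
  step 0 ⇒ step 1: CCCC ⇒ A·A·A·A
    C ↦ A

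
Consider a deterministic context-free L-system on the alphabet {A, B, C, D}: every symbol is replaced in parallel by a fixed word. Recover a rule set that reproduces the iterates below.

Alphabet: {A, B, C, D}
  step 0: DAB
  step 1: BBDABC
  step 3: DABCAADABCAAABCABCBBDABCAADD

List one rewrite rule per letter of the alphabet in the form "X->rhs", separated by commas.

A->D, B->ABC, C->AA, D->BB

  step 0 ⇒ step 1: DAB ⇒ BB·D·ABC
    A ↦ D
    B ↦ ABC
    D ↦ BB
    C ↦ AA  (constrained at step 1)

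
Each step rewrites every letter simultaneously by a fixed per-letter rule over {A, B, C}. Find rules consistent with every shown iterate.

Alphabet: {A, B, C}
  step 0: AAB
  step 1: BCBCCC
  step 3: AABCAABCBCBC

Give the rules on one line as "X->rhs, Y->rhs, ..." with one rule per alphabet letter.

  step 0 ⇒ step 1: AAB ⇒ BC·BC·CC
    A ↦ BC
    B ↦ CC
    C ↦ A  (constrained at step 1)

A->BC, B->CC, C->A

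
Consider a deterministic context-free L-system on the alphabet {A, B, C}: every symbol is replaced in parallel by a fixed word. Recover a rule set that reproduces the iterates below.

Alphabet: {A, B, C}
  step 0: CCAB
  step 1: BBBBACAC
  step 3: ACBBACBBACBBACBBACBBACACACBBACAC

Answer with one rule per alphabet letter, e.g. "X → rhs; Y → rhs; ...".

  step 0 ⇒ step 1: CCAB ⇒ BB·BB·AC·AC
    A ↦ AC
    B ↦ AC
    C ↦ BB

A->AC, B->AC, C->BB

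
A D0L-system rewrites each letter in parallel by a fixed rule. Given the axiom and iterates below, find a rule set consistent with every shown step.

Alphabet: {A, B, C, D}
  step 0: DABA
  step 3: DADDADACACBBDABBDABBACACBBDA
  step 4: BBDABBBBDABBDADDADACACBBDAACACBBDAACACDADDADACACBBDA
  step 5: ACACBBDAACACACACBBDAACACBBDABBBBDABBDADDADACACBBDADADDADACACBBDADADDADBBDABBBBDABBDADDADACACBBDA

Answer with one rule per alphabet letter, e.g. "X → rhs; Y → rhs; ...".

A->DA, B->AC, C->D, D->BB

  step 4 ⇒ step 5: BBDABBBBDABBDADDADACACBBDAACACBBDAACACDADDADACACBBDA ⇒ AC·AC·BB·DA·AC·AC·AC·AC·BB·DA·AC·AC·BB·DA·BB·BB·DA·BB·DA·D·DA·D·AC·AC·BB·DA·DA·D·DA·D·AC·AC·BB·DA·DA·D·DA·D·BB·DA·BB·BB·DA·BB·DA·D·DA·D·AC·AC·BB·DA
    A ↦ DA
    B ↦ AC
    C ↦ D
    D ↦ BB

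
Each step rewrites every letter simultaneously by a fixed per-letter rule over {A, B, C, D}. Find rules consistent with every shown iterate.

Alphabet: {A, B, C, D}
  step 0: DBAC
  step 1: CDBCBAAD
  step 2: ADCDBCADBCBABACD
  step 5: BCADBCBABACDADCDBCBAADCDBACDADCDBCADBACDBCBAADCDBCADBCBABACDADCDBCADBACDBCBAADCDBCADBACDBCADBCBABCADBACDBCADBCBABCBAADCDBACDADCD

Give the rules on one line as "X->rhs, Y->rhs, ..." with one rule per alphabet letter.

A->BA, B->BC, C->AD, D->CD

  step 1 ⇒ step 2: CDBCBAAD ⇒ AD·CD·BC·AD·BC·BA·BA·CD
    A ↦ BA
    B ↦ BC
    C ↦ AD
    D ↦ CD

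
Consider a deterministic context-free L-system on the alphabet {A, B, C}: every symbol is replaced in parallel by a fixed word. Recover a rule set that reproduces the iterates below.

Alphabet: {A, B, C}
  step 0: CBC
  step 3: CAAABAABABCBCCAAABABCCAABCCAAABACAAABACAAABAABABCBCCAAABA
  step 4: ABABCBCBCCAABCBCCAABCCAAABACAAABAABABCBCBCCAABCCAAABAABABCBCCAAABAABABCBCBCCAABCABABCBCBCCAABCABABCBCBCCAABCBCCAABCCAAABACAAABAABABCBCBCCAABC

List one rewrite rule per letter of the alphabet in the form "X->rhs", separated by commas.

A->BC, B->CAA, C->ABA

  step 3 ⇒ step 4: CAAABAABABCBCCAAABABCCAABCCAAABACAAABACAAABAABABCBCCAAABA ⇒ ABA·BC·BC·BC·CAA·BC·BC·CAA·BC·CAA·ABA·CAA·ABA·ABA·BC·BC·BC·CAA·BC·CAA·ABA·ABA·BC·BC·CAA·ABA·ABA·BC·BC·BC·CAA·BC·ABA·BC·BC·BC·CAA·BC·ABA·BC·BC·BC·CAA·BC·BC·CAA·BC·CAA·ABA·CAA·ABA·ABA·BC·BC·BC·CAA·BC
    A ↦ BC
    B ↦ CAA
    C ↦ ABA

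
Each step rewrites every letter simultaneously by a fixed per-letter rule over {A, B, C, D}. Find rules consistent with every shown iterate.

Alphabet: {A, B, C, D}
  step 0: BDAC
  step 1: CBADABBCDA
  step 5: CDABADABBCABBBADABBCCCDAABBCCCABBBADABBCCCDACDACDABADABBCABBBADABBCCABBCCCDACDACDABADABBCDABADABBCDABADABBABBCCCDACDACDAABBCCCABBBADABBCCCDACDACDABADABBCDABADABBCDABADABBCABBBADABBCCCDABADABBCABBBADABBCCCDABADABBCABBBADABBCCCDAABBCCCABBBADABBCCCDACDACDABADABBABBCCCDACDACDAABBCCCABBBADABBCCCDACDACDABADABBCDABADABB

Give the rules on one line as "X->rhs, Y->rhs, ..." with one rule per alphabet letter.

  step 0 ⇒ step 1: BDAC ⇒ C·BAD·ABB·CDA
    A ↦ ABB
    B ↦ C
    C ↦ CDA
    D ↦ BAD

A->ABB, B->C, C->CDA, D->BAD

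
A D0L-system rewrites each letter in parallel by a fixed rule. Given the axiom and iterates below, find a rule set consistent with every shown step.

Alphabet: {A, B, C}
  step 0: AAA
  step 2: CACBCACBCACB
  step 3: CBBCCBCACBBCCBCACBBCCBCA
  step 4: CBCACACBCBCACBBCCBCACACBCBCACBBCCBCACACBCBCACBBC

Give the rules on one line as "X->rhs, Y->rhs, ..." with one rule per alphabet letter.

  step 3 ⇒ step 4: CBBCCBCACBBCCBCACBBCCBCA ⇒ CB·CA·CA·CB·CB·CA·CB·BC·CB·CA·CA·CB·CB·CA·CB·BC·CB·CA·CA·CB·CB·CA·CB·BC
    A ↦ BC
    B ↦ CA
    C ↦ CB

A->BC, B->CA, C->CB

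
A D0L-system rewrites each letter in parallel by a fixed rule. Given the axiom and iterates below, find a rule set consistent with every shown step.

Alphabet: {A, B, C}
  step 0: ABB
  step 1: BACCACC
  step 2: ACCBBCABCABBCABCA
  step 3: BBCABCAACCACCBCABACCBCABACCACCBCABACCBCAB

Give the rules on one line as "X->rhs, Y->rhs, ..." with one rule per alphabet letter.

  step 2 ⇒ step 3: ACCBBCABCABBCABCA ⇒ B·BCA·BCA·ACC·ACC·BCA·B·ACC·BCA·B·ACC·ACC·BCA·B·ACC·BCA·B
    A ↦ B
    B ↦ ACC
    C ↦ BCA

A->B, B->ACC, C->BCA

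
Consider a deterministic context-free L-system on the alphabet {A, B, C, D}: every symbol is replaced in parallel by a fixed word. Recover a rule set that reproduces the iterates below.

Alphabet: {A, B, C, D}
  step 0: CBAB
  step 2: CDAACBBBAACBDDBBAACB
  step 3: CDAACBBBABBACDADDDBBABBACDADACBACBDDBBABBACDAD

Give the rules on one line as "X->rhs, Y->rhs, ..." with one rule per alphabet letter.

A->BBA, B->D, C->CDA, D->ACB

  step 2 ⇒ step 3: CDAACBBBAACBDDBBAACB ⇒ CDA·ACB·BBA·BBA·CDA·D·D·D·BBA·BBA·CDA·D·ACB·ACB·D·D·BBA·BBA·CDA·D
    A ↦ BBA
    B ↦ D
    C ↦ CDA
    D ↦ ACB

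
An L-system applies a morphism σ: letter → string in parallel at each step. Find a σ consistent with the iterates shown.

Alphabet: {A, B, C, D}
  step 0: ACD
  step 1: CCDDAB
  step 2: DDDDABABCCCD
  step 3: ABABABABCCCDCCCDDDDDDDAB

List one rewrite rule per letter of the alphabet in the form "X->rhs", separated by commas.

  step 2 ⇒ step 3: DDDDABABCCCD ⇒ AB·AB·AB·AB·CC·CD·CC·CD·DD·DD·DD·AB
    A ↦ CC
    B ↦ CD
    C ↦ DD
    D ↦ AB

A->CC, B->CD, C->DD, D->AB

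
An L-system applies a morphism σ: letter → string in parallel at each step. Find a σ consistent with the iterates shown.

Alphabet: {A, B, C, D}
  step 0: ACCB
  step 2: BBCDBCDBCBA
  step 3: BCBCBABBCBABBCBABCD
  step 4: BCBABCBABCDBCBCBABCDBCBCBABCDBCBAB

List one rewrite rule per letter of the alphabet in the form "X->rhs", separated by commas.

  step 3 ⇒ step 4: BCBCBABBCBABBCBABCD ⇒ BC·BA·BC·BA·BC·D·BC·BC·BA·BC·D·BC·BC·BA·BC·D·BC·BA·B
    A ↦ D
    B ↦ BC
    C ↦ BA
    D ↦ B

A->D, B->BC, C->BA, D->B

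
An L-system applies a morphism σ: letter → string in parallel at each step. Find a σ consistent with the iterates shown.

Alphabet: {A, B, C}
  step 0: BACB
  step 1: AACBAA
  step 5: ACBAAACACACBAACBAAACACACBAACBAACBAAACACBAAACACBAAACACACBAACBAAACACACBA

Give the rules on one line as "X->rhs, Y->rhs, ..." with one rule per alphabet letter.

A->AC, B->A, C->BA

  step 0 ⇒ step 1: BACB ⇒ A·AC·BA·A
    A ↦ AC
    B ↦ A
    C ↦ BA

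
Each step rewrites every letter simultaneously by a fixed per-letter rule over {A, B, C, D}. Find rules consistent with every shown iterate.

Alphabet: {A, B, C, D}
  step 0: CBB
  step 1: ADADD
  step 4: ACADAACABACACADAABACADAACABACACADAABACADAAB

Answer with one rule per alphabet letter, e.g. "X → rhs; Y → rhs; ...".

A->AC, B->D, C->ADA, D->AB

  step 0 ⇒ step 1: CBB ⇒ ADA·D·D
    B ↦ D
    C ↦ ADA
    A ↦ AC  (constrained at step 1)
    D ↦ AB  (constrained at step 1)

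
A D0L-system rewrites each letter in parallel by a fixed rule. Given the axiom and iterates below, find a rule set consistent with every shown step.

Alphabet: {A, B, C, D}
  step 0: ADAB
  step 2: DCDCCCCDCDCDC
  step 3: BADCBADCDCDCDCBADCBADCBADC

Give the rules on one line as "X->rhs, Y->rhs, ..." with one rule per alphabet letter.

  step 2 ⇒ step 3: DCDCCCCDCDCDC ⇒ BA·DC·BA·DC·DC·DC·DC·BA·DC·BA·DC·BA·DC
    C ↦ DC
    D ↦ BA
    A ↦ CC  (constrained at step 0)
    B ↦ C  (constrained at step 0)

A->CC, B->C, C->DC, D->BA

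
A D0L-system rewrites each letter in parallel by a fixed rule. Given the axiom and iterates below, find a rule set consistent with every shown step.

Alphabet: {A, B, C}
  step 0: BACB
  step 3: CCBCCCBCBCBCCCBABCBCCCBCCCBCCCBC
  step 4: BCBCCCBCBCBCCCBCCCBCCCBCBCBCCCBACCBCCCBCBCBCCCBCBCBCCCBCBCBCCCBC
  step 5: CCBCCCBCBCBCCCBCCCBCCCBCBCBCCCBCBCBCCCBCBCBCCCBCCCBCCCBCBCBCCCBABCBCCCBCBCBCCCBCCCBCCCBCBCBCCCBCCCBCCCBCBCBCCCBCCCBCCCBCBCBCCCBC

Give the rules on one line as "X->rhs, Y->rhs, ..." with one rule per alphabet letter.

A->BA, B->CC, C->BC

  step 4 ⇒ step 5: BCBCCCBCBCBCCCBCCCBCCCBCBCBCCCBACCBCCCBCBCBCCCBCBCBCCCBCBCBCCCBC ⇒ CC·BC·CC·BC·BC·BC·CC·BC·CC·BC·CC·BC·BC·BC·CC·BC·BC·BC·CC·BC·BC·BC·CC·BC·CC·BC·CC·BC·BC·BC·CC·BA·BC·BC·CC·BC·BC·BC·CC·BC·CC·BC·CC·BC·BC·BC·CC·BC·CC·BC·CC·BC·BC·BC·CC·BC·CC·BC·CC·BC·BC·BC·CC·BC
    A ↦ BA
    B ↦ CC
    C ↦ BC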